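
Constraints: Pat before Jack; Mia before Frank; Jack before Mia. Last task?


Constraints: Pat before Jack; Mia before Frank; Jack before Mia
The last task can have nothing scheduled after it, so it must never appear on the left of a 'before'.
Tasks appearing before some other task: Pat, Mia, Jack.
The only task not in that list is Frank → it is last.

Frank


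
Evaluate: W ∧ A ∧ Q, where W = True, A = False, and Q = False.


W = True, A = False, Q = False
Step 1: W ∧ A = True AND False = False
Step 2: (False) ∧ Q = (False) AND False = False
AND is true only when ALL operands are true.

False


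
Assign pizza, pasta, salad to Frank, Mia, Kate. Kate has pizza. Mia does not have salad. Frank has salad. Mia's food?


From clues:
  Kate → pizza
  Frank → salad
By elimination, Mia gets the remaining.

pasta


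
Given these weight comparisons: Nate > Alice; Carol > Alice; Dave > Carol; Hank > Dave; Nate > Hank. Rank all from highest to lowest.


Constraints: Nate > Alice; Carol > Alice; Dave > Carol; Hank > Dave; Nate > Hank
Method: at each step, the next-highest is the one remaining person who never appears on the smaller side of a constraint between remaining people.
  Step 1: remaining {Dave, Nate, Alice, Hank, Carol}; on the smaller side: {Dave, Alice, Hank, Carol} → Nate is next (Nate > Alice; Nate > Hank).
  Step 2: remaining {Dave, Alice, Hank, Carol}; on the smaller side: {Dave, Alice, Carol} → Hank is next (Hank > Dave).
  Step 3: remaining {Dave, Alice, Carol}; on the smaller side: {Alice, Carol} → Dave is next (Dave > Carol).
  Step 4: remaining {Alice, Carol}; on the smaller side: {Alice} → Carol is next (Carol > Alice).
  Step 5: only Alice remains → lowest.
Final ranking (highest to lowest):

Nate > Hank > Dave > Carol > Alice


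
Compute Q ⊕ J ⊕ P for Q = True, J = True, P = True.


Q = True, J = True, P = True
Step 1: Q ⊕ J = True XOR True = False
Step 2: False ⊕ P = False XOR True = True
XOR is true when an odd number of operands are true.

True


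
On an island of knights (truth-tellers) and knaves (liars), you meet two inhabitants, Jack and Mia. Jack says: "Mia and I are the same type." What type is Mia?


Jack says: "Mia and I are the same type."
Case 1: Jack is a Knight (truth-teller)
  Statement is true → they ARE the same → Mia is also a Knight
Case 2: Jack is a Knave (liar)
  Statement is false → they are NOT the same → Mia is a Knight
In both cases, Mia is a Knight.

Knight


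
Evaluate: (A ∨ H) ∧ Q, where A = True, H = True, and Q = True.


A = True, H = True, Q = True
Step 1: A ∨ H = True OR True = True
Step 2: True ∧ Q = True AND True = True
OR is true when at least one operand is true; AND requires both.

True


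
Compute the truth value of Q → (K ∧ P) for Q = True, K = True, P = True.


Q = True, K = True, P = True
Step 1: K ∧ P = True AND True = True
Step 2: Q → (True): false only when Q=True and consequent=False.
Result: True

True


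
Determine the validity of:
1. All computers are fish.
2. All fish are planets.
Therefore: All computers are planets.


Premise 1: All computers are fish.
Premise 2: All fish are planets.
Conclusion: All computers are planets.
Barbara syllogism (AAA-1): All A are B, All B are C → All A are C.
Middle term (fish) distributed in premise 2.

Valid


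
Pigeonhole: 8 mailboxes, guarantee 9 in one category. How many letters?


Pigeonhole: to guarantee k in one of n categories, need (k-1)×n + 1.
k = 9, n = 8
Minimum = (9-1) × 8 + 1 = 8 × 8 + 1

65


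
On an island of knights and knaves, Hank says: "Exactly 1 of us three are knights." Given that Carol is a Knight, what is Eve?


Hank claims exactly 1 knights among Hank, Carol, Eve.
Given: Carol is a Knight.

Case 1: Hank is a Knight (tells truth)
  Then exactly 1 of the three are knights.
  Counting Hank, Carol: 2 knight(s) so far. Need -1 more → impossible.
Case 2: Hank is a Knave (lies)
  Then the count is NOT 1.
  If Eve = Knave, count = 1 = 1 → claim would be true, contradicts lie.
  If Eve = Knight, count = 2 ≠ 1 → lie confirmed ✓

Eve is a Knight.

Knight


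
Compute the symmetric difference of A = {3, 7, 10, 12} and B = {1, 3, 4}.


A = {3, 7, 10, 12}
B = {1, 3, 4}
Operation: symmetric difference
In A only: [7, 10, 12], in B only: [1, 4]

{1, 4, 7, 10, 12}


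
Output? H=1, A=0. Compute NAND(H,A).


H AND A = 0
NOT(0) = 1

1


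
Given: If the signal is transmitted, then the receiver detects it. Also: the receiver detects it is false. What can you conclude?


Modus tollens: P → Q, ¬Q ⊢ ¬P
P: the signal is transmitted
Q: the receiver detects it
We have P → Q and Q is false.
By modus tollens, P must be false.

It is not the case that the signal is transmitted


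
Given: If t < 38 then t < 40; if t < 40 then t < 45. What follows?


Hypothetical syllogism: P → Q, Q → R ⊢ P → R
Premise 1: t < 38 → t < 40
Premise 2: t < 40 → t < 45
Chain the implications: the middle term (t < 40) links the two.
Conclusion: If t < 38, then t < 45.

If t < 38, then t < 45.


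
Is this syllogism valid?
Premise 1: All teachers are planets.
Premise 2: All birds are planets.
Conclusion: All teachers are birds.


Premise 1: All teachers are planets.
Premise 2: All birds are planets.
Conclusion: All teachers are birds.
Fallacy: undistributed middle. planets is predicate in both.
Counterexample: teachers and birds could be disjoint subsets of planets.

Invalid


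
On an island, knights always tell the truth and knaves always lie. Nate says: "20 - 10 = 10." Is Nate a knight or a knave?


Statement: "20 - 10 = 10."
Actual: 20 - 10 = 10
Claimed: 10
Statement is TRUE → Nate tells the truth → Knight

Knight


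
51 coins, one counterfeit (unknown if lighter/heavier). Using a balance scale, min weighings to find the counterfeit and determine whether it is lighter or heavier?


Let n = 51. 102 possibilities (n coins × lighter/heavier); each weighing has 3 outcomes.
Bound for k weighings: say the first weighing puts j coins on each pan. If it tips, the 2j weighed coins remain suspects (each with a known direction) and k-1 weighings give 3^(k-1) outcomes; 3^(k-1) is odd, so 2j ≤ 3^(k-1) - 1. If it balances, the n - 2j unweighed coins remain with direction unknown: 2(n - 2j) ≤ 3^(k-1) - 1 by the same parity argument. Adding, n ≤ (3^(k-1) - 1) + (3^(k-1) - 1)/2 = (3^k - 3)/2, and the classical three-group strategy achieves this (3 coins in 2 weighings, 12 in 3, 39 in 4, 120 in 5).
So we need the smallest k with (3^k - 3)/2 ≥ 51.
k = 4: (3^4 - 3)/2 = 39 < 51 ✗
k = 5: (3^5 - 3)/2 = 120 ≥ 51 ✓

5


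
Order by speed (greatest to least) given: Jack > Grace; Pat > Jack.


Constraints: Jack > Grace; Pat > Jack
Method: at each step, the next-highest is the one remaining person who never appears on the smaller side of a constraint between remaining people.
  Step 1: remaining {Grace, Jack, Pat}; on the smaller side: {Grace, Jack} → Pat is next (Pat > Jack).
  Step 2: remaining {Grace, Jack}; on the smaller side: {Grace} → Jack is next (Jack > Grace).
  Step 3: only Grace remains → lowest.
Final ranking (highest to lowest):

Pat > Jack > Grace


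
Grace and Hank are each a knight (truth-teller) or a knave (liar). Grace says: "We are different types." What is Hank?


Grace says: "We are different types."
Case 1: Grace is a Knight (truth-teller)
  Statement is true → they ARE different → Hank is a Knave
Case 2: Grace is a Knave (liar)
  Statement is false → they are NOT different → Hank is a Knave
In both cases, Hank is a Knave.

Knave


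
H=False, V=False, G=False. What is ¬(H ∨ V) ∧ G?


H = False, V = False, G = False
Expression: ¬(H ∨ V) ∧ G
Step 1: H ∨ V = False OR False = False
Step 2: ¬(H ∨ V) = NOT False = True
Step 3: (True) ∧ G = True AND False = False

False


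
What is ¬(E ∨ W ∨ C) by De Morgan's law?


De Morgan's law: ¬(P ∨ Q ∨ R) ≡ ¬P ∧ ¬Q ∧ ¬R
¬(E ∨ W ∨ C) = ¬E ∧ ¬W ∧ ¬C

¬E ∧ ¬W ∧ ¬C


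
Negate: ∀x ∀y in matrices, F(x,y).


Original: ∀x ∀y F(x,y)
Rule: ¬∀→∃, ¬∃→∀, negate predicate.
Negation: ∃x ∃y ¬F(x,y)

∃x ∃y ¬F(x,y)


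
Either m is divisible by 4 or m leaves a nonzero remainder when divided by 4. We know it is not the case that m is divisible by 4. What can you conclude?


Disjunctive syllogism: P ∨ Q, ¬P ⊢ Q
Disjunction: m is divisible by 4 ∨ m leaves a nonzero remainder when divided by 4
We know it is not the case that m is divisible by 4.
By disjunctive syllogism, the other disjunct must be true.

m leaves a nonzero remainder when divided by 4


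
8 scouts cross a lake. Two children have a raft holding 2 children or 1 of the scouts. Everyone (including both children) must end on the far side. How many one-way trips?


Per crossing of one of the scouts: children→, one←, one of the scouts→, one← = 4 trips
8 × 4 = 32, + 1 final children→ = 33
Minimum trips = 33

33


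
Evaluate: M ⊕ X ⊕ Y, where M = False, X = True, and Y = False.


M = False, X = True, Y = False
Step 1: M ⊕ X = False XOR True = True
Step 2: True ⊕ Y = True XOR False = True
XOR is true when an odd number of operands are true.

True


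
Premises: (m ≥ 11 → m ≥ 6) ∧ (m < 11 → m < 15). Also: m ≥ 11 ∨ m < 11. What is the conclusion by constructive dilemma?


Constructive dilemma: (P → Q) ∧ (R → S), P ∨ R ⊢ Q ∨ S
Premise 1: m ≥ 11 → m ≥ 6
Premise 2: m < 11 → m < 15
Premise 3: m ≥ 11 ∨ m < 11
Case 1: Assuming m ≥ 11, then by Premise 1, m ≥ 6.
Case 2: Assuming m < 11, then by Premise 2, m < 15.
Since one of m ≥ 11 or m < 11 must hold, we get m ≥ 6 or m < 15.

m ≥ 6 or m < 15.


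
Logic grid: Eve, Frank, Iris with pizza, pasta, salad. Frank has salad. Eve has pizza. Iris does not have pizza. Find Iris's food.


From clues:
  Frank → salad
  Eve → pizza
By elimination, Iris gets the remaining.

pasta


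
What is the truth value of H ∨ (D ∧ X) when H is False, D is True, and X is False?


H = False, D = True, X = False
Step 1: D ∧ X = True AND False = False
Step 2: H ∨ False = False OR False = False
AND evaluated first (higher precedence); then OR applied.

False


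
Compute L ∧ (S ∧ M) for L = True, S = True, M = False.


L = True, S = True, M = False
Step 1: S ∧ M = True AND False = False
Step 2: L ∧ False = True AND False = False
AND is true only when ALL operands are true.

False


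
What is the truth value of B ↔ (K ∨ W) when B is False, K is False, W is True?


B = False, K = False, W = True
Step 1: K ∨ W = False OR True = True
Step 2: B ↔ (True): true when both sides have same truth value.
Result: False ↔ True = False

False


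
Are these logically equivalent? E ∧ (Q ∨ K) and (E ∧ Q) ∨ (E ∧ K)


Expression 1: E ∧ (Q ∨ K)
Expression 2: (E ∧ Q) ∨ (E ∧ K)
Truth table (E Q K | Expr1 Expr2):
  T T T |   T     T
  T T F |   T     T
  T F T |   T     T
  T F F |   F     F
  F T T |   F     F
  F T F |   F     F
  F F T |   F     F
  F F F |   F     F
All 8 rows agree, so the expressions are logically equivalent.

Yes


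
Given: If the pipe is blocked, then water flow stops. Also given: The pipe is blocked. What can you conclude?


Modus ponens: P → Q, P ⊢ Q
P: the pipe is blocked
Q: water flow stops
We have P → Q and P is true.
By modus ponens, Q must be true.

Water flow stops


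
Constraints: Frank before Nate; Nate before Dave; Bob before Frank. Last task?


Constraints: Frank before Nate; Nate before Dave; Bob before Frank
The last task can have nothing scheduled after it, so it must never appear on the left of a 'before'.
Tasks appearing before some other task: Frank, Nate, Bob.
The only task not in that list is Dave → it is last.

Dave


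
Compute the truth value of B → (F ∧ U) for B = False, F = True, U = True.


B = False, F = True, U = True
Step 1: F ∧ U = True AND True = True
Step 2: B → (True): false only when B=True and consequent=False.
Result: True

True


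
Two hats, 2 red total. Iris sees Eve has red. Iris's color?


Total red = 2, Eve = red
Red accounted for: 1
Remaining for Iris: 1
Iris's hat is red.

red


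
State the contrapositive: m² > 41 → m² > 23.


Original: If m² > 41, then m² > 23
Contrapositive: If ¬Q, then ¬P
Negate Q: not (m² > 23)
Negate P: not (m² > 41)

If not (m² > 23), then not (m² > 41).


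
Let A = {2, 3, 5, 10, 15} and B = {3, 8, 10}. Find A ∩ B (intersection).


A = {2, 3, 5, 10, 15}
B = {3, 8, 10}
Operation: intersection
Elements in both: 3, 10

{3, 10}


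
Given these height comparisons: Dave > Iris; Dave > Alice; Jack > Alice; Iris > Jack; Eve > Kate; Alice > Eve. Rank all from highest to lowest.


Constraints: Dave > Iris; Dave > Alice; Jack > Alice; Iris > Jack; Eve > Kate; Alice > Eve
Method: at each step, the next-highest is the one remaining person who never appears on the smaller side of a constraint between remaining people.
  Step 1: remaining {Kate, Eve, Jack, Dave, Alice, Iris}; on the smaller side: {Kate, Eve, Jack, Alice, Iris} → Dave is next (Dave > Iris; Dave > Alice).
  Step 2: remaining {Kate, Eve, Jack, Alice, Iris}; on the smaller side: {Kate, Eve, Jack, Alice} → Iris is next (Iris > Jack).
  Step 3: remaining {Kate, Eve, Jack, Alice}; on the smaller side: {Kate, Eve, Alice} → Jack is next (Jack > Alice).
  Step 4: remaining {Kate, Eve, Alice}; on the smaller side: {Kate, Eve} → Alice is next (Alice > Eve).
  Step 5: remaining {Kate, Eve}; on the smaller side: {Kate} → Eve is next (Eve > Kate).
  Step 6: only Kate remains → lowest.
Final ranking (highest to lowest):

Dave > Iris > Jack > Alice > Eve > Kate


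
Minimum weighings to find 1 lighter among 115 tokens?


Each weighing has 3 outcomes (left heavy / balance / right heavy), so k weighings distinguish at most 3^k cases; splitting into three near-equal groups achieves this.
Need 3^k ≥ 115: 3^4 = 81 < 115 ≤ 3^5 = 243
k = ⌈log₃(115)⌉ = 5

5


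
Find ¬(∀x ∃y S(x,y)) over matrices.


Original: ∀x ∃y S(x,y)
Rule: ¬∀→∃, ¬∃→∀, negate predicate.
Negation: ∃x ∀y ¬S(x,y)

∃x ∀y ¬S(x,y)


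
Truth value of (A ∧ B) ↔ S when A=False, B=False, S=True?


A = False, B = False, S = True
Expression: (A ∧ B) ↔ S
Step 1: A ∧ B = False AND False = False
Step 2: (False) ↔ S = (False iff True) = False

False


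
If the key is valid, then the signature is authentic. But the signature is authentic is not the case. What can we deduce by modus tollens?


Modus tollens: P → Q, ¬Q ⊢ ¬P
P: the key is valid
Q: the signature is authentic
We have P → Q and Q is false.
By modus tollens, P must be false.

It is not the case that the key is valid


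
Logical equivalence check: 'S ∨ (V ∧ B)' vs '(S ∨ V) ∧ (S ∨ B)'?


Expression 1: S ∨ (V ∧ B)
Expression 2: (S ∨ V) ∧ (S ∨ B)
Truth table (S V B | Expr1 Expr2):
  T T T |   T     T
  T T F |   T     T
  T F T |   T     T
  T F F |   T     T
  F T T |   T     T
  F T F |   F     F
  F F T |   F     F
  F F F |   F     F
All 8 rows agree, so the expressions are logically equivalent.

Yes


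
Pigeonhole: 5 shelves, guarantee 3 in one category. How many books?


Pigeonhole: to guarantee k in one of n categories, need (k-1)×n + 1.
k = 3, n = 5
Minimum = (3-1) × 5 + 1 = 2 × 5 + 1

11


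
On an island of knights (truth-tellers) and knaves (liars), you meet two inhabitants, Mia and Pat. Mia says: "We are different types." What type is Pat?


Mia says: "We are different types."
Case 1: Mia is a Knight (truth-teller)
  Statement is true → they ARE different → Pat is a Knave
Case 2: Mia is a Knave (liar)
  Statement is false → they are NOT different → Pat is a Knave
In both cases, Pat is a Knave.

Knave


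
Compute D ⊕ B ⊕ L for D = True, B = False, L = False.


D = True, B = False, L = False
Step 1: D ⊕ B = True XOR False = True
Step 2: True ⊕ L = True XOR False = True
XOR is true when an odd number of operands are true.

True


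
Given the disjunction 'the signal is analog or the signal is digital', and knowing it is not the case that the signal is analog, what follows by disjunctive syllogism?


Disjunctive syllogism: P ∨ Q, ¬P ⊢ Q
Disjunction: the signal is analog ∨ the signal is digital
We know it is not the case that the signal is analog.
By disjunctive syllogism, the other disjunct must be true.

The signal is digital


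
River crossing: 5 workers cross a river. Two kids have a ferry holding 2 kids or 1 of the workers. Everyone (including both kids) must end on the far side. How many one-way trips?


Per crossing of one of the workers: kids→, one←, one of the workers→, one← = 4 trips
5 × 4 = 20, + 1 final kids→ = 21
Minimum trips = 21

21


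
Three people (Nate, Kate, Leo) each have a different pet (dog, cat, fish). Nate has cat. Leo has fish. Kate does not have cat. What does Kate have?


From clues:
  Leo → fish
  Nate → cat
By elimination, Kate gets the remaining.

dog


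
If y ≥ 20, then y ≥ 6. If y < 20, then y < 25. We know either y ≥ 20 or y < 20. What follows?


Constructive dilemma: (P → Q) ∧ (R → S), P ∨ R ⊢ Q ∨ S
Premise 1: y ≥ 20 → y ≥ 6
Premise 2: y < 20 → y < 25
Premise 3: y ≥ 20 ∨ y < 20
Case 1: Assuming y ≥ 20, then by Premise 1, y ≥ 6.
Case 2: Assuming y < 20, then by Premise 2, y < 25.
Since one of y ≥ 20 or y < 20 must hold, we get y ≥ 6 or y < 25.

y ≥ 6 or y < 25.


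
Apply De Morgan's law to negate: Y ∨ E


De Morgan's law: ¬(P ∨ Q) ≡ ¬P ∧ ¬Q
¬(Y ∨ E) = ¬Y ∧ ¬E

¬Y ∧ ¬E


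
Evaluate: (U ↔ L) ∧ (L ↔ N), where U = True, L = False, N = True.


U = True, L = False, N = True
Step 1: U ↔ L is true when U and L have the same value. Result: False
Step 2: L ↔ N is true when L and N have the same value. Result: False
Step 3: False ∧ False = False

False


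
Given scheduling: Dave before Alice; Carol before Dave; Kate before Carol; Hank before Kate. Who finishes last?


Constraints: Dave before Alice; Carol before Dave; Kate before Carol; Hank before Kate
The last task can have nothing scheduled after it, so it must never appear on the left of a 'before'.
Tasks appearing before some other task: Dave, Carol, Kate, Hank.
The only task not in that list is Alice → it is last.

Alice


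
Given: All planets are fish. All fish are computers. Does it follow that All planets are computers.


Premise 1: All planets are fish.
Premise 2: All fish are computers.
Conclusion: All planets are computers.
Barbara syllogism (AAA-1): All A are B, All B are C → All A are C.
Middle term (fish) distributed in premise 2.

Valid


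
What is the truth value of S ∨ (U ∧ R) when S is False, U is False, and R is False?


S = False, U = False, R = False
Step 1: U ∧ R = False AND False = False
Step 2: S ∨ False = False OR False = False
AND evaluated first (higher precedence); then OR applied.

False


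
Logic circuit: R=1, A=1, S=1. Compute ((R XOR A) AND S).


R XOR A = 1^1 = 0
0 AND 1 = 0

0


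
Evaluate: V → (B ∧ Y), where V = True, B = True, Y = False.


V = True, B = True, Y = False
Step 1: B ∧ Y = True AND False = False
Step 2: V → (False): false only when V=True and consequent=False.
Result: False

False


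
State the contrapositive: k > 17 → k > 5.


Original: If k > 17, then k > 5
Contrapositive: If ¬Q, then ¬P
Negate Q: not (k > 5)
Negate P: not (k > 17)

If not (k > 5), then not (k > 17).


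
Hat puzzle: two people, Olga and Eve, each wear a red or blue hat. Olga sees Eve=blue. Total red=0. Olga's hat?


Total red = 0, Eve = blue
Red accounted for: 0
Remaining for Olga: 0
Olga's hat is blue.

blue


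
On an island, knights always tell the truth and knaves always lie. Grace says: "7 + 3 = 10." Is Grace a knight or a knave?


Statement: "7 + 3 = 10."
Actual: 7 + 3 = 10
Claimed: 10
Statement is TRUE → Grace tells the truth → Knight

Knight


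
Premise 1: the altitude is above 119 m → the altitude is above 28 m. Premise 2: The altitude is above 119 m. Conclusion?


Modus ponens: P → Q, P ⊢ Q
P: the altitude is above 119 m
Q: the altitude is above 28 m
We have P → Q and P is true.
By modus ponens, Q must be true.

The altitude is above 28 m


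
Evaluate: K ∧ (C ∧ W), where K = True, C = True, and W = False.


K = True, C = True, W = False
Step 1: C ∧ W = True AND False = False
Step 2: K ∧ False = True AND False = False
AND is true only when ALL operands are true.

False


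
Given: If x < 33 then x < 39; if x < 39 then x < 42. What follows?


Hypothetical syllogism: P → Q, Q → R ⊢ P → R
Premise 1: x < 33 → x < 39
Premise 2: x < 39 → x < 42
Chain the implications: the middle term (x < 39) links the two.
Conclusion: If x < 33, then x < 42.

If x < 33, then x < 42.


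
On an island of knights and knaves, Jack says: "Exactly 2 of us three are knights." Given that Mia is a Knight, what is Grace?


Jack claims exactly 2 knights among Jack, Mia, Grace.
Given: Mia is a Knight.

Case 1: Jack is a Knight (tells truth)
  Then exactly 2 of the three are knights.
  Counting Jack, Mia: 2 knight(s) so far. Need 0 more → Grace = Knave.
Case 2: Jack is a Knave (lies)
  Then the count is NOT 2.
  If Grace = Knight, count = 2 = 2 → claim would be true, contradicts lie.
  If Grace = Knave, count = 1 ≠ 2 → lie confirmed ✓

Grace is a Knave.

Knave


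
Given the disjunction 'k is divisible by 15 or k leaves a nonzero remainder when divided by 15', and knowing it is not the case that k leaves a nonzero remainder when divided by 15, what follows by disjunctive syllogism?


Disjunctive syllogism: P ∨ Q, ¬P ⊢ Q
Disjunction: k is divisible by 15 ∨ k leaves a nonzero remainder when divided by 15
We know it is not the case that k leaves a nonzero remainder when divided by 15.
By disjunctive syllogism, the other disjunct must be true.

k is divisible by 15


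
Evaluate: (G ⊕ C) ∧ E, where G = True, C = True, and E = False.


G = True, C = True, E = False
Step 1: G ⊕ C = True XOR True = False
Step 2: False ∧ E = False AND False = False
XOR true when exactly one of G,C is true; then AND with E.

False


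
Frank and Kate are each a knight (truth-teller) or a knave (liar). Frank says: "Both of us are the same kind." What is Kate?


Frank says: "Both of us are the same kind."
Case 1: Frank is a Knight (truth-teller)
  Statement is true → they ARE the same → Kate is also a Knight
Case 2: Frank is a Knave (liar)
  Statement is false → they are NOT the same → Kate is a Knight
In both cases, Kate is a Knight.

Knight


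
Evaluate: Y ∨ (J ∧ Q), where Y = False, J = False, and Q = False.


Y = False, J = False, Q = False
Step 1: J ∧ Q = False AND False = False
Step 2: Y ∨ False = False OR False = False
AND evaluated first (higher precedence); then OR applied.

False


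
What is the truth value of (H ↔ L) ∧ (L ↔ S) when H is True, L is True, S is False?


H = True, L = True, S = False
Step 1: H ↔ L is true when H and L have the same value. Result: True
Step 2: L ↔ S is true when L and S have the same value. Result: False
Step 3: True ∧ False = False

False


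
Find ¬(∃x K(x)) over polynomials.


Original: ∃x K(x)
Rule: ¬∀→∃, ¬∃→∀, negate predicate.
Negation: ∀x ¬K(x)

∀x ¬K(x)


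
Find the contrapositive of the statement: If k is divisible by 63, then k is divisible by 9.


Original: If k is divisible by 63, then k is divisible by 9
Contrapositive: If ¬Q, then ¬P
Negate Q: not (k is divisible by 9)
Negate P: not (k is divisible by 63)

If not (k is divisible by 9), then not (k is divisible by 63).


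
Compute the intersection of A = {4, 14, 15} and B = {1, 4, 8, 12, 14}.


A = {4, 14, 15}
B = {1, 4, 8, 12, 14}
Operation: intersection
Elements in both: 4, 14

{4, 14}


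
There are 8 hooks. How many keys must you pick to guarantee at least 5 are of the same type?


Pigeonhole: to guarantee k in one of n categories, need (k-1)×n + 1.
k = 5, n = 8
Minimum = (5-1) × 8 + 1 = 4 × 8 + 1

33


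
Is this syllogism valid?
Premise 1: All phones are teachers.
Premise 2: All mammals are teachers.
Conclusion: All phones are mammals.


Premise 1: All phones are teachers.
Premise 2: All mammals are teachers.
Conclusion: All phones are mammals.
Fallacy: undistributed middle. teachers is predicate in both.
Counterexample: phones and mammals could be disjoint subsets of teachers.

Invalid


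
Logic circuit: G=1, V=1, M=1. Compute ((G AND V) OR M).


G AND V = 1&1 = 1
1 OR 1 = 1

1


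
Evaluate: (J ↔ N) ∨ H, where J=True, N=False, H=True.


J = True, N = False, H = True
Expression: (J ↔ N) ∨ H
Step 1: J ↔ N = (True iff False) (true when values match) = False
Step 2: (False) ∨ H = False OR True = True

True


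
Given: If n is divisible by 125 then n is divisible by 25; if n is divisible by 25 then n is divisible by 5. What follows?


Hypothetical syllogism: P → Q, Q → R ⊢ P → R
Premise 1: n is divisible by 125 → n is divisible by 25
Premise 2: n is divisible by 25 → n is divisible by 5
Chain the implications: the middle term (n is divisible by 25) links the two.
Conclusion: If n is divisible by 125, then n is divisible by 5.

If n is divisible by 125, then n is divisible by 5.


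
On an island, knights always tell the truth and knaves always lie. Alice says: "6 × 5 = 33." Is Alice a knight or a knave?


Statement: "6 × 5 = 33."
Actual: 6 × 5 = 30
Claimed: 33
Statement is FALSE → Alice lies → Knave

Knave


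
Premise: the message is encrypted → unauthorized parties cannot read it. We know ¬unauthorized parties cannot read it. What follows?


Modus tollens: P → Q, ¬Q ⊢ ¬P
P: the message is encrypted
Q: unauthorized parties cannot read it
We have P → Q and Q is false.
By modus tollens, P must be false.

It is not the case that the message is encrypted


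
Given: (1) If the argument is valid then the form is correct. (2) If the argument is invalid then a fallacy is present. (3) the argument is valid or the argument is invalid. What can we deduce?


Constructive dilemma: (P → Q) ∧ (R → S), P ∨ R ⊢ Q ∨ S
Premise 1: the argument is valid → the form is correct
Premise 2: the argument is invalid → a fallacy is present
Premise 3: the argument is valid ∨ the argument is invalid
Case 1: Assuming the argument is valid, then by Premise 1, the form is correct.
Case 2: Assuming the argument is invalid, then by Premise 2, a fallacy is present.
Since one of the argument is valid or the argument is invalid must hold, we get the form is correct or a fallacy is present.

The form is correct or a fallacy is present.


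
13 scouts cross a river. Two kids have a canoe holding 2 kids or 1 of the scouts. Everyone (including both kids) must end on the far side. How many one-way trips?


Per crossing of one of the scouts: kids→, one←, one of the scouts→, one← = 4 trips
13 × 4 = 52, + 1 final kids→ = 53
Minimum trips = 53

53


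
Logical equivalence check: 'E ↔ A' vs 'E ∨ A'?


Expression 1: E ↔ A
Expression 2: E ∨ A
Truth table (E A | Expr1 Expr2):
  T T |   T     T
  T F |   F     T   ← differ
  F T |   F     T   ← differ
  F F |   T     F   ← differ
Counterexample: E=T, A=F gives Expr1 = F but Expr2 = T, so the expressions are NOT logically equivalent.

No


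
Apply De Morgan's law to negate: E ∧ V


De Morgan's law: ¬(P ∧ Q) ≡ ¬P ∨ ¬Q
¬(E ∧ V) = ¬E ∨ ¬V

¬E ∨ ¬V


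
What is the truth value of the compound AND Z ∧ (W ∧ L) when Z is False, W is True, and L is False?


Z = False, W = True, L = False
Step 1: W ∧ L = True AND False = False
Step 2: Z ∧ False = False AND False = False
AND is true only when ALL operands are true.

False


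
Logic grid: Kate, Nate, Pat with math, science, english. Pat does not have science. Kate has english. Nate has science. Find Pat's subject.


From clues:
  Nate → science
  Kate → english
By elimination, Pat gets the remaining.

math


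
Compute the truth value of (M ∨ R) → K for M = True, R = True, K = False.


M = True, R = True, K = False
Step 1: M ∨ R = True OR True = True
Step 2: (True) → K: false only when antecedent=True and K=False.
Result: False

False


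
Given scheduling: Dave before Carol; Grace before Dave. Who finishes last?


Constraints: Dave before Carol; Grace before Dave
The last task can have nothing scheduled after it, so it must never appear on the left of a 'before'.
Tasks appearing before some other task: Dave, Grace.
The only task not in that list is Carol → it is last.

Carol


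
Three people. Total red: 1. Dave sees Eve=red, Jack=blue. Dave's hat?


Total red = 1, seen red = 1
Own red = 1 - 1 = 0
Dave's hat is blue.

blue


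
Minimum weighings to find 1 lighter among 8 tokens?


Each weighing has 3 outcomes (left heavy / balance / right heavy), so k weighings distinguish at most 3^k cases; splitting into three near-equal groups achieves this.
Need 3^k ≥ 8: 3^1 = 3 < 8 ≤ 3^2 = 9
k = ⌈log₃(8)⌉ = 2

2


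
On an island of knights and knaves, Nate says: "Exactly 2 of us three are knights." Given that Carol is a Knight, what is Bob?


Nate claims exactly 2 knights among Nate, Carol, Bob.
Given: Carol is a Knight.

Case 1: Nate is a Knight (tells truth)
  Then exactly 2 of the three are knights.
  Counting Nate, Carol: 2 knight(s) so far. Need 0 more → Bob = Knave.
Case 2: Nate is a Knave (lies)
  Then the count is NOT 2.
  If Bob = Knight, count = 2 = 2 → claim would be true, contradicts lie.
  If Bob = Knave, count = 1 ≠ 2 → lie confirmed ✓

Bob is a Knave.

Knave


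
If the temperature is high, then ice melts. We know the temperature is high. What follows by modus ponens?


Modus ponens: P → Q, P ⊢ Q
P: the temperature is high
Q: ice melts
We have P → Q and P is true.
By modus ponens, Q must be true.

Ice melts


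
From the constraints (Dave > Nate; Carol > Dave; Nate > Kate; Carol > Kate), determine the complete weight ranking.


Constraints: Dave > Nate; Carol > Dave; Nate > Kate; Carol > Kate
Method: at each step, the next-highest is the one remaining person who never appears on the smaller side of a constraint between remaining people.
  Step 1: remaining {Nate, Dave, Kate, Carol}; on the smaller side: {Nate, Dave, Kate} → Carol is next (Carol > Dave; Carol > Kate).
  Step 2: remaining {Nate, Dave, Kate}; on the smaller side: {Nate, Kate} → Dave is next (Dave > Nate).
  Step 3: remaining {Nate, Kate}; on the smaller side: {Kate} → Nate is next (Nate > Kate).
  Step 4: only Kate remains → lowest.
Final ranking (highest to lowest):

Carol > Dave > Nate > Kate


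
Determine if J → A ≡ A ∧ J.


Expression 1: J → A
Expression 2: A ∧ J
Truth table (J A | Expr1 Expr2):
  T T |   T     T
  T F |   F     F
  F T |   T     F   ← differ
  F F |   T     F   ← differ
Counterexample: J=F, A=T gives Expr1 = T but Expr2 = F, so the expressions are NOT logically equivalent.

No


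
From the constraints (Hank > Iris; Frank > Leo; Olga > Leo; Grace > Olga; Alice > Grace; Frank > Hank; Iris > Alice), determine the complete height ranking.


Constraints: Hank > Iris; Frank > Leo; Olga > Leo; Grace > Olga; Alice > Grace; Frank > Hank; Iris > Alice
Method: at each step, the next-highest is the one remaining person who never appears on the smaller side of a constraint between remaining people.
  Step 1: remaining {Iris, Grace, Hank, Leo, Frank, Olga, Alice}; on the smaller side: {Iris, Grace, Hank, Leo, Olga, Alice} → Frank is next (Frank > Leo; Frank > Hank).
  Step 2: remaining {Iris, Grace, Hank, Leo, Olga, Alice}; on the smaller side: {Iris, Grace, Leo, Olga, Alice} → Hank is next (Hank > Iris).
  Step 3: remaining {Iris, Grace, Leo, Olga, Alice}; on the smaller side: {Grace, Leo, Olga, Alice} → Iris is next (Iris > Alice).
  Step 4: remaining {Grace, Leo, Olga, Alice}; on the smaller side: {Grace, Leo, Olga} → Alice is next (Alice > Grace).
  Step 5: remaining {Grace, Leo, Olga}; on the smaller side: {Leo, Olga} → Grace is next (Grace > Olga).
  Step 6: remaining {Leo, Olga}; on the smaller side: {Leo} → Olga is next (Olga > Leo).
  Step 7: only Leo remains → lowest.
Final ranking (highest to lowest):

Frank > Hank > Iris > Alice > Grace > Olga > Leo


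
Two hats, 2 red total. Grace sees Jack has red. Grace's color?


Total red = 2, Jack = red
Red accounted for: 1
Remaining for Grace: 1
Grace's hat is red.

red


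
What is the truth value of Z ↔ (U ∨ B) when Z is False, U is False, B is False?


Z = False, U = False, B = False
Step 1: U ∨ B = False OR False = False
Step 2: Z ↔ (False): true when both sides have same truth value.
Result: False ↔ False = True

True


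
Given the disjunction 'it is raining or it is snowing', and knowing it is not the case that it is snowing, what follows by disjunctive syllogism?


Disjunctive syllogism: P ∨ Q, ¬P ⊢ Q
Disjunction: it is raining ∨ it is snowing
We know it is not the case that it is snowing.
By disjunctive syllogism, the other disjunct must be true.

It is raining


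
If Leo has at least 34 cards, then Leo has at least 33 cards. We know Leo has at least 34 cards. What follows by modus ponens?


Modus ponens: P → Q, P ⊢ Q
P: Leo has at least 34 cards
Q: Leo has at least 33 cards
We have P → Q and P is true.
By modus ponens, Q must be true.

Leo has at least 33 cards


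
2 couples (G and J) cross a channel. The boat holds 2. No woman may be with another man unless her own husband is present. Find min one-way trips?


Label couples G and J.
1. WG+WJ → (far: WG,WJ; near: HG,HJ)
2. WG ←   (far: WJ; near: HG,HJ,WG)
3. HG+HJ → (far: HG,HJ,WJ; near: WG)
4. HG ←   (far: HJ,WJ; near: HG,WG)  — HG returns, since WG is alone on near bank
5. HG+WG → (far: all four; near: empty)
Every state respects the constraint.
Minimum trips = 5

5


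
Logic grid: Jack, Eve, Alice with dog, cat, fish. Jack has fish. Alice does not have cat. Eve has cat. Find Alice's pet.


From clues:
  Jack → fish
  Eve → cat
By elimination, Alice gets the remaining.

dog


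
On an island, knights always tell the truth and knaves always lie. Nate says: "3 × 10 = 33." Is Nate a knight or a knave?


Statement: "3 × 10 = 33."
Actual: 3 × 10 = 30
Claimed: 33
Statement is FALSE → Nate lies → Knave

Knave


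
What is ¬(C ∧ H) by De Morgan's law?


De Morgan's law: ¬(P ∧ Q) ≡ ¬P ∨ ¬Q
¬(C ∧ H) = ¬C ∨ ¬H

¬C ∨ ¬H


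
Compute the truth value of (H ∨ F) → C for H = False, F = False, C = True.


H = False, F = False, C = True
Step 1: H ∨ F = False OR False = False
Step 2: (False) → C: false only when antecedent=True and C=False.
Result: True

True


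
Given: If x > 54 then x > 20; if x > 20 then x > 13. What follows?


Hypothetical syllogism: P → Q, Q → R ⊢ P → R
Premise 1: x > 54 → x > 20
Premise 2: x > 20 → x > 13
Chain the implications: the middle term (x > 20) links the two.
Conclusion: If x > 54, then x > 13.

If x > 54, then x > 13.


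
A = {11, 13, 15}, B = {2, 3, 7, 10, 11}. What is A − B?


A = {11, 13, 15}
B = {2, 3, 7, 10, 11}
Operation: difference A − B
In A but not B: 13, 15

{13, 15}


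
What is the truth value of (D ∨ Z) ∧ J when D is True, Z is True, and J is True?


D = True, Z = True, J = True
Step 1: D ∨ Z = True OR True = True
Step 2: True ∧ J = True AND True = True
OR is true when at least one operand is true; AND requires both.

True


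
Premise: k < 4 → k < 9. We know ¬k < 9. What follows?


Modus tollens: P → Q, ¬Q ⊢ ¬P
P: k < 4
Q: k < 9
We have P → Q and Q is false.
By modus tollens, P must be false.

It is not the case that k < 4


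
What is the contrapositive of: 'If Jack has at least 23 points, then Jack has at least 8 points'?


Original: If Jack has at least 23 points, then Jack has at least 8 points
Contrapositive: If ¬Q, then ¬P
Negate Q: not (Jack has at least 8 points)
Negate P: not (Jack has at least 23 points)

If not (Jack has at least 8 points), then not (Jack has at least 23 points).


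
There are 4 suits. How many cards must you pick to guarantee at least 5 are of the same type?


Pigeonhole: to guarantee k in one of n categories, need (k-1)×n + 1.
k = 5, n = 4
Minimum = (5-1) × 4 + 1 = 4 × 4 + 1

17


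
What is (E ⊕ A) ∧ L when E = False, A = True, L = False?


E = False, A = True, L = False
Step 1: E ⊕ A = False XOR True = True
Step 2: True ∧ L = True AND False = False
XOR true when exactly one of E,A is true; then AND with L.

False


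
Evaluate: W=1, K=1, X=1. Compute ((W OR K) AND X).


W OR K = 1|1 = 1
1 AND 1 = 1

1


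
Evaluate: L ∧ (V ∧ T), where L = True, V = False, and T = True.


L = True, V = False, T = True
Step 1: V ∧ T = False AND True = False
Step 2: L ∧ False = True AND False = False
AND is true only when ALL operands are true.

False


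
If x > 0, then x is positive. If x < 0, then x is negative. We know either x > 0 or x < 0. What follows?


Constructive dilemma: (P → Q) ∧ (R → S), P ∨ R ⊢ Q ∨ S
Premise 1: x > 0 → x is positive
Premise 2: x < 0 → x is negative
Premise 3: x > 0 ∨ x < 0
Case 1: Assuming x > 0, then by Premise 1, x is positive.
Case 2: Assuming x < 0, then by Premise 2, x is negative.
Since one of x > 0 or x < 0 must hold, we get x is positive or x is negative.

x is positive or x is negative.


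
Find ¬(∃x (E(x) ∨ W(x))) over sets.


Original: ∃x (E(x) ∨ W(x))
Rule: ¬∀→∃, ¬∃→∀, negate predicate.
Negation: ∀x (¬E(x) ∧ ¬W(x))

∀x (¬E(x) ∧ ¬W(x))


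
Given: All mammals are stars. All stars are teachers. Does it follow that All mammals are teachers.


Premise 1: All mammals are stars.
Premise 2: All stars are teachers.
Conclusion: All mammals are teachers.
Barbara syllogism (AAA-1): All A are B, All B are C → All A are C.
Middle term (stars) distributed in premise 2.

Valid


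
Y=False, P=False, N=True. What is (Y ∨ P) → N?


Y = False, P = False, N = True
Expression: (Y ∨ P) → N
Step 1: Y ∨ P = False OR False = False
Step 2: (False) → N = False → True (false only if antecedent True and consequent False) = True

True


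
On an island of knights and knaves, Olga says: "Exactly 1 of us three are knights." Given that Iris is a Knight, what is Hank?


Olga claims exactly 1 knights among Olga, Iris, Hank.
Given: Iris is a Knight.

Case 1: Olga is a Knight (tells truth)
  Then exactly 1 of the three are knights.
  Counting Olga, Iris: 2 knight(s) so far. Need -1 more → impossible.
Case 2: Olga is a Knave (lies)
  Then the count is NOT 1.
  If Hank = Knave, count = 1 = 1 → claim would be true, contradicts lie.
  If Hank = Knight, count = 2 ≠ 1 → lie confirmed ✓

Hank is a Knight.

Knight


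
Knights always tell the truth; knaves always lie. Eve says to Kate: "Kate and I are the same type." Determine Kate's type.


Eve says: "Kate and I are the same type."
Case 1: Eve is a Knight (truth-teller)
  Statement is true → they ARE the same → Kate is also a Knight
Case 2: Eve is a Knave (liar)
  Statement is false → they are NOT the same → Kate is a Knight
In both cases, Kate is a Knight.

Knight


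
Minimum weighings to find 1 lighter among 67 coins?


Each weighing has 3 outcomes (left heavy / balance / right heavy), so k weighings distinguish at most 3^k cases; splitting into three near-equal groups achieves this.
Need 3^k ≥ 67: 3^3 = 27 < 67 ≤ 3^4 = 81
k = ⌈log₃(67)⌉ = 4

4
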